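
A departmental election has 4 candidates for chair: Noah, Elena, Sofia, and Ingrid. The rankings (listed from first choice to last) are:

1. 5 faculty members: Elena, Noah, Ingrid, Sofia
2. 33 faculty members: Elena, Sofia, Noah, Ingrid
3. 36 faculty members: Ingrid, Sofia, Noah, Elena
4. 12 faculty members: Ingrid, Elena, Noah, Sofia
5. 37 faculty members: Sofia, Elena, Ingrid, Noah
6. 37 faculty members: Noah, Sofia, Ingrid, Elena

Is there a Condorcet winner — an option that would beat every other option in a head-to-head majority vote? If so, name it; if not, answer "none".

Sofia vs Noah: 106–54 for Sofia.
Sofia vs Elena: 110–50 for Sofia.
Sofia vs Ingrid: 107–53 for Sofia.
Sofia beats every other option head-to-head.

Sofia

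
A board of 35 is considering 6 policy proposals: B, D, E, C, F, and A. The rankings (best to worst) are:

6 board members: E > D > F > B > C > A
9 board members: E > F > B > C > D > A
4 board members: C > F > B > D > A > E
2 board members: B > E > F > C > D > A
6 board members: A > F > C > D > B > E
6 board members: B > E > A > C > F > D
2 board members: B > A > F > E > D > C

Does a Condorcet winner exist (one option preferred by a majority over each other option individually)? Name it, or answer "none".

Checking pairwise contests:
F beats B 25–10.
B beats D 23–12.
B beats E 20–15.
B beats C 25–10.
E beats F 23–12.
B beats A 29–6.
Every option loses at least one head-to-head, so there is no Condorcet winner.

none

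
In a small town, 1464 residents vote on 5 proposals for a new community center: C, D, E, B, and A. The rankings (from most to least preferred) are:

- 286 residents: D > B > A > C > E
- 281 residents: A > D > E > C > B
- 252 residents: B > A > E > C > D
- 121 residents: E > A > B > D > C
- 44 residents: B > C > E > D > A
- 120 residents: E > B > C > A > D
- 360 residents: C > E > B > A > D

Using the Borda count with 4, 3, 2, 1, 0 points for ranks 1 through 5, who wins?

B

C: 286·1 + 281·1 + 252·1 + 121·0 + 44·3 + 120·2 + 360·4 = 2631
D: 286·4 + 281·3 + 252·0 + 121·1 + 44·1 + 120·0 + 360·0 = 2152
E: 286·0 + 281·2 + 252·2 + 121·4 + 44·2 + 120·4 + 360·3 = 3198
B: 286·3 + 281·0 + 252·4 + 121·2 + 44·4 + 120·3 + 360·2 = 3364
A: 286·2 + 281·4 + 252·3 + 121·3 + 44·0 + 120·1 + 360·1 = 3295
B has the highest Borda score (3364).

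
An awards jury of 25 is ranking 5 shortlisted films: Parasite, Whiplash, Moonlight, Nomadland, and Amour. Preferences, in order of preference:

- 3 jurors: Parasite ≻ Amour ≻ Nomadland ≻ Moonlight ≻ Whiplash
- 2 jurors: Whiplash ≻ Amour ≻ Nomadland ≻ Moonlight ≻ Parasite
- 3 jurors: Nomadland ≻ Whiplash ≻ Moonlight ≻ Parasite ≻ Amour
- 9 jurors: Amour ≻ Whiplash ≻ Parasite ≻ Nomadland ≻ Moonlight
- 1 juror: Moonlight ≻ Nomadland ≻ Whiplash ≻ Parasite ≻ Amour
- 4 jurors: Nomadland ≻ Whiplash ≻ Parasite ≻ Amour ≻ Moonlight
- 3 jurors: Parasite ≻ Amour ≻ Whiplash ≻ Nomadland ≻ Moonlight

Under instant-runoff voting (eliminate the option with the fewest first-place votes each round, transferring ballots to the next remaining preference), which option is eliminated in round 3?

Round 1: Parasite 6, Whiplash 2, Moonlight 1, Nomadland 7, Amour 9. Eliminate Moonlight.
Round 2: Parasite 6, Whiplash 2, Nomadland 8, Amour 9. Eliminate Whiplash.
Round 3: Parasite 6, Nomadland 8, Amour 11. Eliminate Parasite.

Parasite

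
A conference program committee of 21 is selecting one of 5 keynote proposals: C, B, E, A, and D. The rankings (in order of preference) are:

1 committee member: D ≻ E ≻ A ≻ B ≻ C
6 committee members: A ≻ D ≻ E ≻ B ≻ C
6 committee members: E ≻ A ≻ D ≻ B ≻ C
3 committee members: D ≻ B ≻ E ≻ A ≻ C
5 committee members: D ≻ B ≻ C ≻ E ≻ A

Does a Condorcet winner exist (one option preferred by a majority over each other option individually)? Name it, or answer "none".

Checking pairwise contests:
B beats C 21–0.
E beats B 13–8.
D beats E 15–6.
E beats A 15–6.
A beats D 12–9.
Every option loses at least one head-to-head, so there is no Condorcet winner.

none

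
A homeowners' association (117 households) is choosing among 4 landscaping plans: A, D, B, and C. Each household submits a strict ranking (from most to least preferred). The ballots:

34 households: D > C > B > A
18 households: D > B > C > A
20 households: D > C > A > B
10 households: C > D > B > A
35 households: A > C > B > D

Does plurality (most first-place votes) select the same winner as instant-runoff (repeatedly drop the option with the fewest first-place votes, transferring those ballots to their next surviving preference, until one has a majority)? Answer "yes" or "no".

Plurality — first-place votes: A 35, D 72, B 0, C 10. Winner: D.
Instant-runoff — R1 A 35, D 72, B 0, C 10 (D winner). Winner: D.
The two methods agree.

yes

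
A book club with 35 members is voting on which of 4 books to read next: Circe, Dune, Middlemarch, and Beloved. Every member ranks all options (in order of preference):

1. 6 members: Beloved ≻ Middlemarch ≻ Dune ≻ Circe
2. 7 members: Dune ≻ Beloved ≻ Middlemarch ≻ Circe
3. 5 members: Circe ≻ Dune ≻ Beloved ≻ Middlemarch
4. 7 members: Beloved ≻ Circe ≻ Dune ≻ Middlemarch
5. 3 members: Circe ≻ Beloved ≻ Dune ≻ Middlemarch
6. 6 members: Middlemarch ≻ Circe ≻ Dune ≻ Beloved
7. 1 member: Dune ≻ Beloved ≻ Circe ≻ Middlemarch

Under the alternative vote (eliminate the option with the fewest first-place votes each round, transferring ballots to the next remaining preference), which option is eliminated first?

Middlemarch

Round 1: Circe 8, Dune 8, Middlemarch 6, Beloved 13. Eliminate Middlemarch.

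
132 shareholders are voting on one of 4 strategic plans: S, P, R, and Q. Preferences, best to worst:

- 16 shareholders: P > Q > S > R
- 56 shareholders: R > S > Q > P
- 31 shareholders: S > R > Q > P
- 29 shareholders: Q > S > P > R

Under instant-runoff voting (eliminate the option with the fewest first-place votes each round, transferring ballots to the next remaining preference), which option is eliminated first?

Round 1: S 31, P 16, R 56, Q 29. Eliminate P.

P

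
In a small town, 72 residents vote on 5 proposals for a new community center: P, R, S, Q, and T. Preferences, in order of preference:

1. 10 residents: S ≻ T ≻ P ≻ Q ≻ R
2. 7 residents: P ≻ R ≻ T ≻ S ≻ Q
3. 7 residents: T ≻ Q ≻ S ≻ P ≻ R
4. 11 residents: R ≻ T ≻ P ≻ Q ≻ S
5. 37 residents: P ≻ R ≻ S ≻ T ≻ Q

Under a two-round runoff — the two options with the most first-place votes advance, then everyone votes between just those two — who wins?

P

Round 1 first-place votes: P 44, R 11, S 10, Q 0, T 7.
P and R advance.
Runoff: P is preferred to R by 61 voters; R by 11.
P wins the runoff.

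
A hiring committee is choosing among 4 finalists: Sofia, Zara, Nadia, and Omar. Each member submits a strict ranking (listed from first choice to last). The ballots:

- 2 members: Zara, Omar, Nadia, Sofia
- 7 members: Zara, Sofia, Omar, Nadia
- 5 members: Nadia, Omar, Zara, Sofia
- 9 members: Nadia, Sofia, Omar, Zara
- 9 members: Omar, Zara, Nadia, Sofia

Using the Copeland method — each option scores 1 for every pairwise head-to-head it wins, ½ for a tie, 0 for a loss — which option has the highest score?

Omar

Sofia: ties Omar; loses to Zara and Nadia → score 0.5.
Zara: beats Sofia and Nadia; loses to Omar → score 2.
Nadia: beats Sofia; loses to Zara and Omar → score 1.
Omar: beats Zara and Nadia; ties Sofia → score 2.5.
Omar has the best pairwise record.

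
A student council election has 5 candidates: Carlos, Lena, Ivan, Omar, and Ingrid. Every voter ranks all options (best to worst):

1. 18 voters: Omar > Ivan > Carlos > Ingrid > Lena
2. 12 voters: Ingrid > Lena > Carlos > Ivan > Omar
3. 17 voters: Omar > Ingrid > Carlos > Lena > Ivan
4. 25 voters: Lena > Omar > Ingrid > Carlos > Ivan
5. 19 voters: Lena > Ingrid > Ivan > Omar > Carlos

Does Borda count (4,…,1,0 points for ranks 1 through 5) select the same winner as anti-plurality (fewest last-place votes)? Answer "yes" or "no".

no

Borda — scores: Carlos 119, Lena 229, Ivan 104, Omar 234, Ingrid 224. Winner: Omar.
Anti-plurality — last-place votes: Carlos 19, Lena 18, Ivan 42, Omar 12, Ingrid 0. Winner: Ingrid.
The two methods disagree.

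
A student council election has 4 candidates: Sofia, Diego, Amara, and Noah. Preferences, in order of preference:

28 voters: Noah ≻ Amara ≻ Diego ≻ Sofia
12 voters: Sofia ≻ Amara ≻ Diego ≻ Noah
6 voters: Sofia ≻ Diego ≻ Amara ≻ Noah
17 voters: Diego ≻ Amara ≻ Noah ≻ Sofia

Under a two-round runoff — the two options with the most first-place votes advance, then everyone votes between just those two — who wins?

Round 1 first-place votes: Sofia 18, Diego 17, Amara 0, Noah 28.
Noah and Sofia advance.
Runoff: Noah is preferred to Sofia by 45 voters; Sofia by 18.
Noah wins the runoff.

Noah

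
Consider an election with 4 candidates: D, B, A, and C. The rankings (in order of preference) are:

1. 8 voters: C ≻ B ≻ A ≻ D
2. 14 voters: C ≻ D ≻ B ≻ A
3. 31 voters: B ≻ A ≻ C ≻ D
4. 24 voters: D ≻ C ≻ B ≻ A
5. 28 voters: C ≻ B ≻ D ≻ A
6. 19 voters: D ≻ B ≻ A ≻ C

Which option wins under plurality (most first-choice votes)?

C

First-place votes: D 43, B 31, A 0, C 50.
C has the most first-place votes.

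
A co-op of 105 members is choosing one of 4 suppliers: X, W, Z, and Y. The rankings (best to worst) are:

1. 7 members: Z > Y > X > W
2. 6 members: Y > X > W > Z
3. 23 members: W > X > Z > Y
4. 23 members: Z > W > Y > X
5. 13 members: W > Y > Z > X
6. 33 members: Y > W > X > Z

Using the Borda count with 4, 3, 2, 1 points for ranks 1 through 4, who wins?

W

X: 7·2 + 6·3 + 23·3 + 23·1 + 13·1 + 33·2 = 203
W: 7·1 + 6·2 + 23·4 + 23·3 + 13·4 + 33·3 = 331
Z: 7·4 + 6·1 + 23·2 + 23·4 + 13·2 + 33·1 = 231
Y: 7·3 + 6·4 + 23·1 + 23·2 + 13·3 + 33·4 = 285
W has the highest Borda score (331).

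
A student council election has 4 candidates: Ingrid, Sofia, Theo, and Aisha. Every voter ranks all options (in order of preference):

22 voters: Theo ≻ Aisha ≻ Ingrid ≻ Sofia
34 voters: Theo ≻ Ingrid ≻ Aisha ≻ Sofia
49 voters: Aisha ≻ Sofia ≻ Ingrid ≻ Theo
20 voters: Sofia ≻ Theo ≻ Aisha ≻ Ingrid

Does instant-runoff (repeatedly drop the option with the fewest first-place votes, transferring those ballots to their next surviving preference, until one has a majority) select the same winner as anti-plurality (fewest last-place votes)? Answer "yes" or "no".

Instant-runoff — R1 Ingrid 0, Sofia 20, Theo 56, Aisha 49 (Ingrid out); R2 Sofia 20, Theo 56, Aisha 49 (Sofia out); R3 Theo 76, Aisha 49 (Theo winner). Winner: Theo.
Anti-plurality — last-place votes: Ingrid 20, Sofia 56, Theo 49, Aisha 0. Winner: Aisha.
The two methods disagree.

no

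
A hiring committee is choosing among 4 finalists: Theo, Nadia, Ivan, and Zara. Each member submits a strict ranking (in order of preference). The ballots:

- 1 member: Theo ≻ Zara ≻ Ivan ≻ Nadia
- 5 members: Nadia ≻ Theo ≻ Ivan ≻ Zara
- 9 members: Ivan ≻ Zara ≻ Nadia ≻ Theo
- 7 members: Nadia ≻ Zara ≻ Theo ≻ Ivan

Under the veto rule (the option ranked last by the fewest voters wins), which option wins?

Last-place votes: Theo 9, Nadia 1, Ivan 7, Zara 5.
Nadia is ranked last by the fewest voters, so Nadia wins.

Nadia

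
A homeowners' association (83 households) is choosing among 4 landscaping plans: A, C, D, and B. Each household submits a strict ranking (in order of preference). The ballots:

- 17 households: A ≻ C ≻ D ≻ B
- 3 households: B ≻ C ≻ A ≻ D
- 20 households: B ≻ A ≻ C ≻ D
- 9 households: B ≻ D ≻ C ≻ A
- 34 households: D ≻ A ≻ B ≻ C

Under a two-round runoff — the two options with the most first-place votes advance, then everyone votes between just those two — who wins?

D

Round 1 first-place votes: A 17, C 0, D 34, B 32.
D and B advance.
Runoff: D is preferred to B by 51 voters; B by 32.
D wins the runoff.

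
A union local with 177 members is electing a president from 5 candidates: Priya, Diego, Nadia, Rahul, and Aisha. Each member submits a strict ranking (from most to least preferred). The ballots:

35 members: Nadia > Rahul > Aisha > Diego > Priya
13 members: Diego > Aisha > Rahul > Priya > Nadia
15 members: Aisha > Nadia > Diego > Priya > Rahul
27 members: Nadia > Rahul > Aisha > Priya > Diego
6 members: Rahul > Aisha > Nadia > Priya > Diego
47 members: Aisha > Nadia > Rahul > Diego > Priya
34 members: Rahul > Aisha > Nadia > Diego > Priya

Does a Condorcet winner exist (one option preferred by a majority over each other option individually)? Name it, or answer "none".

Checking pairwise contests:
Diego beats Priya 144–33.
Nadia beats Diego 164–13.
Aisha beats Nadia 115–62.
Nadia beats Rahul 124–53.
Rahul beats Aisha 102–75.
Every option loses at least one head-to-head, so there is no Condorcet winner.

none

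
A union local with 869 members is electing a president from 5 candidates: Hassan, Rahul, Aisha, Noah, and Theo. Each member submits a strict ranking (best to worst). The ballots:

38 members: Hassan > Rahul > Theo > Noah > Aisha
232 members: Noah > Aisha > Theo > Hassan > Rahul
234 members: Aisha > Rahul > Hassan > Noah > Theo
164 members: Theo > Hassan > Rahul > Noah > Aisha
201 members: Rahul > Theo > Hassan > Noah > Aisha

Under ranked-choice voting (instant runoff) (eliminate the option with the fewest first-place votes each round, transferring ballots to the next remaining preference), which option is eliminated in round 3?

Noah

Round 1: Hassan 38, Rahul 201, Aisha 234, Noah 232, Theo 164. Eliminate Hassan.
Round 2: Rahul 239, Aisha 234, Noah 232, Theo 164. Eliminate Theo.
Round 3: Rahul 403, Aisha 234, Noah 232. Eliminate Noah.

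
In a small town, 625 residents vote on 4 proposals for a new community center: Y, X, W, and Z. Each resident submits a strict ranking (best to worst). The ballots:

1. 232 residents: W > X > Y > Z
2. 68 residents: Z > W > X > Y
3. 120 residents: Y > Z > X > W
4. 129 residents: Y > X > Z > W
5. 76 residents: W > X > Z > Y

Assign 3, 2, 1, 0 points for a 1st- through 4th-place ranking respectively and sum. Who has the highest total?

X

Y: 232·1 + 68·0 + 120·3 + 129·3 + 76·0 = 979
X: 232·2 + 68·1 + 120·1 + 129·2 + 76·2 = 1062
W: 232·3 + 68·2 + 120·0 + 129·0 + 76·3 = 1060
Z: 232·0 + 68·3 + 120·2 + 129·1 + 76·1 = 649
X has the highest Borda score (1062).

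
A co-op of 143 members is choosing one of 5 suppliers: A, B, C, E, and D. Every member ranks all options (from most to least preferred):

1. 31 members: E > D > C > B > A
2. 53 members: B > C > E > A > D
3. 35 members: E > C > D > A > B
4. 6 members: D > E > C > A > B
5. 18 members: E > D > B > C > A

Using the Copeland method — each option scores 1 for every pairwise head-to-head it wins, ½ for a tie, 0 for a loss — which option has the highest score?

E

A: loses to B, C, E, and D → score 0.
B: beats A; loses to C, E, and D → score 1.
C: beats A, B, and D; loses to E → score 3.
E: beats A, B, C, and D → score 4.
D: beats A and B; loses to C and E → score 2.
E has the best pairwise record.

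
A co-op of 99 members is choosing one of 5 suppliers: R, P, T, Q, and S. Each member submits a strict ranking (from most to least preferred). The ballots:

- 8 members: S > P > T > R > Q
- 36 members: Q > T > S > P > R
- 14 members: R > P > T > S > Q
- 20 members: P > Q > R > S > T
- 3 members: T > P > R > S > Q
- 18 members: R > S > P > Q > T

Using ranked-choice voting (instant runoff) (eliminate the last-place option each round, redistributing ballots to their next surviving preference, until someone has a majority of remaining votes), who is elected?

Q

Round 1: R 32, P 20, T 3, Q 36, S 8. Eliminate T.
Round 2: R 32, P 23, Q 36, S 8. Eliminate S.
Round 3: R 32, P 31, Q 36. Eliminate P.
Round 4: R 43, Q 56. Q has a majority.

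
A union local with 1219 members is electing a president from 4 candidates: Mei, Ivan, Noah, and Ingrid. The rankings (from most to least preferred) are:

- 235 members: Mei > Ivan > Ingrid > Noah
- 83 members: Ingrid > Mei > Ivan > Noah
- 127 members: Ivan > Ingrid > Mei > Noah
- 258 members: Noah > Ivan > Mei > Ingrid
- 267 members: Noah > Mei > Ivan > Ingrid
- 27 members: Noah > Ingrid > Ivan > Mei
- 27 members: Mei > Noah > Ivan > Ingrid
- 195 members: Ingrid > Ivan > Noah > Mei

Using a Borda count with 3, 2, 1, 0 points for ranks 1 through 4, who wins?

Mei: 235·3 + 83·2 + 127·1 + 258·1 + 267·2 + 27·0 + 27·3 + 195·0 = 1871
Ivan: 235·2 + 83·1 + 127·3 + 258·2 + 267·1 + 27·1 + 27·1 + 195·2 = 2161
Noah: 235·0 + 83·0 + 127·0 + 258·3 + 267·3 + 27·3 + 27·2 + 195·1 = 1905
Ingrid: 235·1 + 83·3 + 127·2 + 258·0 + 267·0 + 27·2 + 27·0 + 195·3 = 1377
Ivan has the highest Borda score (2161).

Ivan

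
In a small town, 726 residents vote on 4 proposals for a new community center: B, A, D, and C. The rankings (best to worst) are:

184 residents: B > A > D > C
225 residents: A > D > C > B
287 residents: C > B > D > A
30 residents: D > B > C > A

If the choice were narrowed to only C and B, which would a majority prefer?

Voters preferring C to B: 512; preferring B to C: 214.
C wins the head-to-head.

C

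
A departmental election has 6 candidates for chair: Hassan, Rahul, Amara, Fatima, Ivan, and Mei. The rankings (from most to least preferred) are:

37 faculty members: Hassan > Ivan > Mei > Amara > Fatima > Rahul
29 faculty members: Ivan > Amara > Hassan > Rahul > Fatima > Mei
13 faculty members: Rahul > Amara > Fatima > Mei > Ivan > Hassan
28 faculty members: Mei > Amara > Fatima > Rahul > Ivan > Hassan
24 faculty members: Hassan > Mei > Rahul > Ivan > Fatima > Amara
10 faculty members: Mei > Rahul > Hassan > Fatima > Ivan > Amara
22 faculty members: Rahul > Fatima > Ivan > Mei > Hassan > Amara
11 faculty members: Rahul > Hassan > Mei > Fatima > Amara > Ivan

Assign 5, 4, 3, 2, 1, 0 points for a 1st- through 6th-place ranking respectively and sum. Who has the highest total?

Hassan: 37·5 + 29·3 + 13·0 + 28·0 + 24·5 + 10·3 + 22·1 + 11·4 = 488
Rahul: 37·0 + 29·2 + 13·5 + 28·2 + 24·3 + 10·4 + 22·5 + 11·5 = 456
Amara: 37·2 + 29·4 + 13·4 + 28·4 + 24·0 + 10·0 + 22·0 + 11·1 = 365
Fatima: 37·1 + 29·1 + 13·3 + 28·3 + 24·1 + 10·2 + 22·4 + 11·2 = 343
Ivan: 37·4 + 29·5 + 13·1 + 28·1 + 24·2 + 10·1 + 22·3 + 11·0 = 458
Mei: 37·3 + 29·0 + 13·2 + 28·5 + 24·4 + 10·5 + 22·2 + 11·3 = 500
Mei has the highest Borda score (500).

Mei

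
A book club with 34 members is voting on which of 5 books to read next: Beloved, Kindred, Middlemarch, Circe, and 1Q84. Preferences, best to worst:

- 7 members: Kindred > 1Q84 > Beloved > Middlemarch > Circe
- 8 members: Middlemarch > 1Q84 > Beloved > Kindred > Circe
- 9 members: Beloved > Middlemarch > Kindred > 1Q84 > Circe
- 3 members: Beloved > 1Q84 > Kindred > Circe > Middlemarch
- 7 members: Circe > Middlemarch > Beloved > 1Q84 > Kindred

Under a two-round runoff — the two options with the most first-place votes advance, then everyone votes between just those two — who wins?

Beloved

Round 1 first-place votes: Beloved 12, Kindred 7, Middlemarch 8, Circe 7, 1Q84 0.
Beloved and Middlemarch advance.
Runoff: Beloved is preferred to Middlemarch by 19 voters; Middlemarch by 15.
Beloved wins the runoff.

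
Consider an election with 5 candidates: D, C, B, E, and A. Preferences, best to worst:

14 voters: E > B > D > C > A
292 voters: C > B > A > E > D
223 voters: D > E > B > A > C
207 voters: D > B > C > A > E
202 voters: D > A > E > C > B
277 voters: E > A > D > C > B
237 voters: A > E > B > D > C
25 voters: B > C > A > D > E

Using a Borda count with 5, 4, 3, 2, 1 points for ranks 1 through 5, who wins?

A

D: 14·3 + 292·1 + 223·5 + 207·5 + 202·5 + 277·3 + 237·2 + 25·2 = 4849
C: 14·2 + 292·5 + 223·1 + 207·3 + 202·2 + 277·2 + 237·1 + 25·4 = 3627
B: 14·4 + 292·4 + 223·3 + 207·4 + 202·1 + 277·1 + 237·3 + 25·5 = 4036
E: 14·5 + 292·2 + 223·4 + 207·1 + 202·3 + 277·5 + 237·4 + 25·1 = 4717
A: 14·1 + 292·3 + 223·2 + 207·2 + 202·4 + 277·4 + 237·5 + 25·3 = 4926
A has the highest Borda score (4926).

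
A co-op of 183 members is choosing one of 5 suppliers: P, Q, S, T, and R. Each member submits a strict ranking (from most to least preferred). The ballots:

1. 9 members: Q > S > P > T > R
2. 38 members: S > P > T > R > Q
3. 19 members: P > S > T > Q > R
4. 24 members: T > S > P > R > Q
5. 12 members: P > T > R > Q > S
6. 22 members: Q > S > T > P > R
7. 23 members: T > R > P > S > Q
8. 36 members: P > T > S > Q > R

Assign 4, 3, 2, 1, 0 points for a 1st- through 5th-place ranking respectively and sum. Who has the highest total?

P

P: 9·2 + 38·3 + 19·4 + 24·2 + 12·4 + 22·1 + 23·2 + 36·4 = 516
Q: 9·4 + 38·0 + 19·1 + 24·0 + 12·1 + 22·4 + 23·0 + 36·1 = 191
S: 9·3 + 38·4 + 19·3 + 24·3 + 12·0 + 22·3 + 23·1 + 36·2 = 469
T: 9·1 + 38·2 + 19·2 + 24·4 + 12·3 + 22·2 + 23·4 + 36·3 = 499
R: 9·0 + 38·1 + 19·0 + 24·1 + 12·2 + 22·0 + 23·3 + 36·0 = 155
P has the highest Borda score (516).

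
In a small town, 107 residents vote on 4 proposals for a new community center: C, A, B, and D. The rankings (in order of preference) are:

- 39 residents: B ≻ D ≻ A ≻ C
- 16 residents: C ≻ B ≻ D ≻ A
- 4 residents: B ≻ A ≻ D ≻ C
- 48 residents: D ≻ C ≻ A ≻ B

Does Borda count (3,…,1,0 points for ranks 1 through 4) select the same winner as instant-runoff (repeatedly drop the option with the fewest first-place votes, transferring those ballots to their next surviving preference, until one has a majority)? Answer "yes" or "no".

no

Borda — scores: C 144, A 95, B 161, D 242. Winner: D.
Instant-runoff — R1 C 16, A 0, B 43, D 48 (A out); R2 C 16, B 43, D 48 (C out); R3 B 59, D 48 (B winner). Winner: B.
The two methods disagree.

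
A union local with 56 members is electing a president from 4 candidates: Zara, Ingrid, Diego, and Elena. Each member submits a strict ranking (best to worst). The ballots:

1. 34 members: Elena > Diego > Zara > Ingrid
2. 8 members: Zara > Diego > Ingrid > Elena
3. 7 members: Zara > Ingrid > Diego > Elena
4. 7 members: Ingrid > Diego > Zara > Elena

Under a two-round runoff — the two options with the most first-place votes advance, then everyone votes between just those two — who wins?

Round 1 first-place votes: Zara 15, Ingrid 7, Diego 0, Elena 34.
Elena and Zara advance.
Runoff: Elena is preferred to Zara by 34 voters; Zara by 22.
Elena wins the runoff.

Elena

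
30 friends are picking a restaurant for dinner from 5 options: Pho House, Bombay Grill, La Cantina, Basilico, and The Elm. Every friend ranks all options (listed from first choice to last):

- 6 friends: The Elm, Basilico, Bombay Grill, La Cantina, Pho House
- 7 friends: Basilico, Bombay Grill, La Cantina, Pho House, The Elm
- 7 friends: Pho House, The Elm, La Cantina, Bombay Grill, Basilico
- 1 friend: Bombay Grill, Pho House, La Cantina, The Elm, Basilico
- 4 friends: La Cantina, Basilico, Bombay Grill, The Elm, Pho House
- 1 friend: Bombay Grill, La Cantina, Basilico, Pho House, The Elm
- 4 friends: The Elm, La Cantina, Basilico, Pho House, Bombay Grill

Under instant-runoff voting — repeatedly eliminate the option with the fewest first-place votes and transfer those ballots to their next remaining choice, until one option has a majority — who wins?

Round 1: Pho House 7, Bombay Grill 2, La Cantina 4, Basilico 7, The Elm 10. Eliminate Bombay Grill.
Round 2: Pho House 8, La Cantina 5, Basilico 7, The Elm 10. Eliminate La Cantina.
Round 3: Pho House 8, Basilico 12, The Elm 10. Eliminate Pho House.
Round 4: Basilico 12, The Elm 18. The Elm has a majority.

The Elm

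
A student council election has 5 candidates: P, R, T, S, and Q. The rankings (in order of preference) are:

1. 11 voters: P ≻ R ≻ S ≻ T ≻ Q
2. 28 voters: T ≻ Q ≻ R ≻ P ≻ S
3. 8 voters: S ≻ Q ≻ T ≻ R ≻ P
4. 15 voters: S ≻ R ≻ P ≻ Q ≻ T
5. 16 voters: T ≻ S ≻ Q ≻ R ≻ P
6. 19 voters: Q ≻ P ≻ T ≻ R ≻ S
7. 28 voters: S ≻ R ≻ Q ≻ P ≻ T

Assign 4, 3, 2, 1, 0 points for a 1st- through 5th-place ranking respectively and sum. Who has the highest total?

P: 11·4 + 28·1 + 8·0 + 15·2 + 16·0 + 19·3 + 28·1 = 187
R: 11·3 + 28·2 + 8·1 + 15·3 + 16·1 + 19·1 + 28·3 = 261
T: 11·1 + 28·4 + 8·2 + 15·0 + 16·4 + 19·2 + 28·0 = 241
S: 11·2 + 28·0 + 8·4 + 15·4 + 16·3 + 19·0 + 28·4 = 274
Q: 11·0 + 28·3 + 8·3 + 15·1 + 16·2 + 19·4 + 28·2 = 287
Q has the highest Borda score (287).

Q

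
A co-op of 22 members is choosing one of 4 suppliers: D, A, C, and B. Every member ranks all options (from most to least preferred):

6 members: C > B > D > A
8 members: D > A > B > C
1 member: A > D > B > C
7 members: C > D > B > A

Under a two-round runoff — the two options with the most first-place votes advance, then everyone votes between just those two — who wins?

C

Round 1 first-place votes: D 8, A 1, C 13, B 0.
C and D advance.
Runoff: C is preferred to D by 13 voters; D by 9.
C wins the runoff.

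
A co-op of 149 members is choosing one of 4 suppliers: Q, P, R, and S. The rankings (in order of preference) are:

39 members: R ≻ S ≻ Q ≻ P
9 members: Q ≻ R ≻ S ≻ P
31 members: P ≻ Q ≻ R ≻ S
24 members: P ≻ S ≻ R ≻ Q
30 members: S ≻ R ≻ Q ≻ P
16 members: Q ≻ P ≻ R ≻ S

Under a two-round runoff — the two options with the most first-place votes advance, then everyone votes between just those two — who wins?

R

Round 1 first-place votes: Q 25, P 55, R 39, S 30.
P and R advance.
Runoff: P is preferred to R by 71 voters; R by 78.
R wins the runoff.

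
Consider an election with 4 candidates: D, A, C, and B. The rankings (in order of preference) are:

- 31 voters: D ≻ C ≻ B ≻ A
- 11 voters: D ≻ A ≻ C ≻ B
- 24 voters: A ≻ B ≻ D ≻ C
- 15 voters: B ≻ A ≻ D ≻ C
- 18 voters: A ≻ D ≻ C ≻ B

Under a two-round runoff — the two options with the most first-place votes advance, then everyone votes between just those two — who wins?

A

Round 1 first-place votes: D 42, A 42, C 0, B 15.
D and A advance.
Runoff: D is preferred to A by 42 voters; A by 57.
A wins the runoff.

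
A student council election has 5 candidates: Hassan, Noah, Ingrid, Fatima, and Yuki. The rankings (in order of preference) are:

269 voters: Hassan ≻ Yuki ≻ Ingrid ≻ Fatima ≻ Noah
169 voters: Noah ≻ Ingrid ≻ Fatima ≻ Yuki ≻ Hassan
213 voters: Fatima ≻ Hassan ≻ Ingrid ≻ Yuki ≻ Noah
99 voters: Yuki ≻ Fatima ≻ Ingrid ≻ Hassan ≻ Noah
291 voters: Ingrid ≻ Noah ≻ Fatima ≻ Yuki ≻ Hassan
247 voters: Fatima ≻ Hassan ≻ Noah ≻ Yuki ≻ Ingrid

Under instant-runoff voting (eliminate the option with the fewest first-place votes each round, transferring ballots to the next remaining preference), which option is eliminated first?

Yuki

Round 1: Hassan 269, Noah 169, Ingrid 291, Fatima 460, Yuki 99. Eliminate Yuki.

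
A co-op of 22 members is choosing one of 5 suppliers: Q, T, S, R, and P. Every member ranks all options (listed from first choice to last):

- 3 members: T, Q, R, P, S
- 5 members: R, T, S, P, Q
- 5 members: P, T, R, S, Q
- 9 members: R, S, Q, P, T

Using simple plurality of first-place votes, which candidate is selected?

First-place votes: Q 0, T 3, S 0, R 14, P 5.
R has the most first-place votes.

R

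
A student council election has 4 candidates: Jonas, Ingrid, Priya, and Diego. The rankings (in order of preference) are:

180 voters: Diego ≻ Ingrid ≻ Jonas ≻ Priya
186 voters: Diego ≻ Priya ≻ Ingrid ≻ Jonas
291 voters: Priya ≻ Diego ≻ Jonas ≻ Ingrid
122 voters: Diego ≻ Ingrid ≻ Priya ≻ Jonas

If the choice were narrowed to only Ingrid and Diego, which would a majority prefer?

Diego

Voters preferring Ingrid to Diego: 0; preferring Diego to Ingrid: 779.
Diego wins the head-to-head.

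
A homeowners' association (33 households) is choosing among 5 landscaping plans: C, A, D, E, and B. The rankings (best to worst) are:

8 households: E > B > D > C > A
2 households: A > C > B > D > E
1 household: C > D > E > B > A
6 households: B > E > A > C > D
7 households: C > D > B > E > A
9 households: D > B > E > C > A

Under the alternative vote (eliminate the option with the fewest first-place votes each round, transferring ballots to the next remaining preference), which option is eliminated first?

A

Round 1: C 8, A 2, D 9, E 8, B 6. Eliminate A.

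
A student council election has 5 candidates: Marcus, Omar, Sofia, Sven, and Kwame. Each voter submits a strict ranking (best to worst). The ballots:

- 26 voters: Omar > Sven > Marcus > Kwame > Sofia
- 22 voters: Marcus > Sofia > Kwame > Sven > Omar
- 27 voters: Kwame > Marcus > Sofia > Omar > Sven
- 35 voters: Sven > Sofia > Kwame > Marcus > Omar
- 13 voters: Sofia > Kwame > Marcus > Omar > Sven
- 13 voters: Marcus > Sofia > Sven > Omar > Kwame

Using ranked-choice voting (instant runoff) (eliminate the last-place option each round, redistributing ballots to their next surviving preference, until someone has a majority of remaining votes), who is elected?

Round 1: Marcus 35, Omar 26, Sofia 13, Sven 35, Kwame 27. Eliminate Sofia.
Round 2: Marcus 35, Omar 26, Sven 35, Kwame 40. Eliminate Omar.
Round 3: Marcus 35, Sven 61, Kwame 40. Eliminate Marcus.
Round 4: Sven 74, Kwame 62. Sven has a majority.

Sven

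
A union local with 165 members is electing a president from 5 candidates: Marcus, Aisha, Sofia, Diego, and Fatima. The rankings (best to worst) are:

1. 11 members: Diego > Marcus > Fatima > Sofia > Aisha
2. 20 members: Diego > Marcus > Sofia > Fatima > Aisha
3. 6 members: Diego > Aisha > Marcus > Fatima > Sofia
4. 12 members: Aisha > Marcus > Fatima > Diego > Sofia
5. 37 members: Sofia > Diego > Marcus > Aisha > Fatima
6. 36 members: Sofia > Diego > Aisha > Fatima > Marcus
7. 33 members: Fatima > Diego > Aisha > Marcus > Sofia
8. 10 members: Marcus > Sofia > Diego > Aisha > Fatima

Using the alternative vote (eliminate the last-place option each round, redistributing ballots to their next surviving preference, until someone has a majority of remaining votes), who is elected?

Sofia

Round 1: Marcus 10, Aisha 12, Sofia 73, Diego 37, Fatima 33. Eliminate Marcus.
Round 2: Aisha 12, Sofia 83, Diego 37, Fatima 33. Sofia has a majority.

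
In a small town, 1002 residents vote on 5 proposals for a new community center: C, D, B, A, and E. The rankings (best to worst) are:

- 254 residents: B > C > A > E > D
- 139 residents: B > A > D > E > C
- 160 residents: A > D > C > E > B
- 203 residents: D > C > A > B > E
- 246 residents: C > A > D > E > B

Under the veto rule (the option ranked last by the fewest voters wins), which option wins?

Last-place votes: C 139, D 254, B 406, A 0, E 203.
A is ranked last by the fewest voters, so A wins.

A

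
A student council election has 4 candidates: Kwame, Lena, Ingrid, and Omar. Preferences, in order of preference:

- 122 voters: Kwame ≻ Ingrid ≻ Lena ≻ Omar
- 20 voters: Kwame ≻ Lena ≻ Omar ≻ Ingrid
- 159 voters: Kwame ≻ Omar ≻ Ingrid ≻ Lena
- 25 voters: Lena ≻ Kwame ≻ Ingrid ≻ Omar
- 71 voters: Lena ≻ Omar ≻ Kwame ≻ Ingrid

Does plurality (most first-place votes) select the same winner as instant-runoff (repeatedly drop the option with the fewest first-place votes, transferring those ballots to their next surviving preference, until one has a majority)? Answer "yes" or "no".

Plurality — first-place votes: Kwame 301, Lena 96, Ingrid 0, Omar 0. Winner: Kwame.
Instant-runoff — R1 Kwame 301, Lena 96, Ingrid 0, Omar 0 (Kwame winner). Winner: Kwame.
The two methods agree.

yes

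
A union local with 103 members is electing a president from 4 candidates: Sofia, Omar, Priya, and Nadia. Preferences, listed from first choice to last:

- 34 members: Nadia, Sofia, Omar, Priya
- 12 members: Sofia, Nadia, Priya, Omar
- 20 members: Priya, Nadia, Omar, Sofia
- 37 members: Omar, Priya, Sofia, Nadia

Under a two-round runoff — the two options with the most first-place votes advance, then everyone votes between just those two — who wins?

Nadia

Round 1 first-place votes: Sofia 12, Omar 37, Priya 20, Nadia 34.
Omar and Nadia advance.
Runoff: Omar is preferred to Nadia by 37 voters; Nadia by 66.
Nadia wins the runoff.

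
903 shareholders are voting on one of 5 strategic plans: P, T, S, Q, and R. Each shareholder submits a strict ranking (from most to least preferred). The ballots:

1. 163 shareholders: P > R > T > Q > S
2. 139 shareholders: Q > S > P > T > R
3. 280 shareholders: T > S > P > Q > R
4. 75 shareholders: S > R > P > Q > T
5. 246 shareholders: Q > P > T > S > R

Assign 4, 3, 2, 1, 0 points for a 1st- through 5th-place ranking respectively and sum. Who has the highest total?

P

P: 163·4 + 139·2 + 280·2 + 75·2 + 246·3 = 2378
T: 163·2 + 139·1 + 280·4 + 75·0 + 246·2 = 2077
S: 163·0 + 139·3 + 280·3 + 75·4 + 246·1 = 1803
Q: 163·1 + 139·4 + 280·1 + 75·1 + 246·4 = 2058
R: 163·3 + 139·0 + 280·0 + 75·3 + 246·0 = 714
P has the highest Borda score (2378).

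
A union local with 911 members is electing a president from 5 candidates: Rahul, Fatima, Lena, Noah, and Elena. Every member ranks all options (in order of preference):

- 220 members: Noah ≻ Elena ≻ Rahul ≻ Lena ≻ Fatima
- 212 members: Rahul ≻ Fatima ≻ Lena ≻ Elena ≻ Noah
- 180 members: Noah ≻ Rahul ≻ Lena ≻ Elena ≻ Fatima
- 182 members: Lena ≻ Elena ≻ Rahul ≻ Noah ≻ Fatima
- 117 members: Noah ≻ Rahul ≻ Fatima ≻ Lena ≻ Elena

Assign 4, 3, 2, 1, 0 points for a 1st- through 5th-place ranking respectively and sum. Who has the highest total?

Rahul: 220·2 + 212·4 + 180·3 + 182·2 + 117·3 = 2543
Fatima: 220·0 + 212·3 + 180·0 + 182·0 + 117·2 = 870
Lena: 220·1 + 212·2 + 180·2 + 182·4 + 117·1 = 1849
Noah: 220·4 + 212·0 + 180·4 + 182·1 + 117·4 = 2250
Elena: 220·3 + 212·1 + 180·1 + 182·3 + 117·0 = 1598
Rahul has the highest Borda score (2543).

Rahul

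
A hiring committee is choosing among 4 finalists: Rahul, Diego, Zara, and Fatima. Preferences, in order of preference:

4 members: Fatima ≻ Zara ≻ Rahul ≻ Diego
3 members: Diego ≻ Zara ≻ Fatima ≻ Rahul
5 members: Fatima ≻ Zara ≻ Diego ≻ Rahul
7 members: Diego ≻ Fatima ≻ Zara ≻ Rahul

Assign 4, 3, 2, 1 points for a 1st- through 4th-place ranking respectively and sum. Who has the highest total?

Rahul: 4·2 + 3·1 + 5·1 + 7·1 = 23
Diego: 4·1 + 3·4 + 5·2 + 7·4 = 54
Zara: 4·3 + 3·3 + 5·3 + 7·2 = 50
Fatima: 4·4 + 3·2 + 5·4 + 7·3 = 63
Fatima has the highest Borda score (63).

Fatima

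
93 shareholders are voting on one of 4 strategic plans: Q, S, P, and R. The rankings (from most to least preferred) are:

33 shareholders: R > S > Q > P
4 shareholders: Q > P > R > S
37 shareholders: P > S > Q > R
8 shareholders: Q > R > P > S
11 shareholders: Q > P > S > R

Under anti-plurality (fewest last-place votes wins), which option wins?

Last-place votes: Q 0, S 12, P 33, R 48.
Q is ranked last by the fewest voters, so Q wins.

Q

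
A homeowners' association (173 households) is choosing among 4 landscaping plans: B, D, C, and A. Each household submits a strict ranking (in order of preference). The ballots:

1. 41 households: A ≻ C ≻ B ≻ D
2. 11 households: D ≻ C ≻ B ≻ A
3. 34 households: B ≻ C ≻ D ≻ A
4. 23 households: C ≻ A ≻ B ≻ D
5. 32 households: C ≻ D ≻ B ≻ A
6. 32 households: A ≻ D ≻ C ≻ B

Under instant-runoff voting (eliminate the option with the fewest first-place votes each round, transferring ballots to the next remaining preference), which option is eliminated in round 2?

Round 1: B 34, D 11, C 55, A 73. Eliminate D.
Round 2: B 34, C 66, A 73. Eliminate B.

B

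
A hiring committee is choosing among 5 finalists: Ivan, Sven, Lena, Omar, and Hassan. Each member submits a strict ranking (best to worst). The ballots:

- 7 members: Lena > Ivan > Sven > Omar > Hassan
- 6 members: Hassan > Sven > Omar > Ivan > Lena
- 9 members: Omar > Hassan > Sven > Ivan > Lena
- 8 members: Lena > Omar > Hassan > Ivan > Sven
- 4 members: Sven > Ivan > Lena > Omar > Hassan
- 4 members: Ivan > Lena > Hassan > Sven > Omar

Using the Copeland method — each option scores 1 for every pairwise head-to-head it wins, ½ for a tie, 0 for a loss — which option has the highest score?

Ivan: beats Lena; ties Sven; loses to Omar and Hassan → score 1.5.
Sven: beats Omar; ties Ivan and Lena; loses to Hassan → score 2.
Lena: beats Omar and Hassan; ties Sven; loses to Ivan → score 2.5.
Omar: beats Ivan and Hassan; loses to Sven and Lena → score 2.
Hassan: beats Ivan and Sven; loses to Lena and Omar → score 2.
Lena has the best pairwise record.

Lena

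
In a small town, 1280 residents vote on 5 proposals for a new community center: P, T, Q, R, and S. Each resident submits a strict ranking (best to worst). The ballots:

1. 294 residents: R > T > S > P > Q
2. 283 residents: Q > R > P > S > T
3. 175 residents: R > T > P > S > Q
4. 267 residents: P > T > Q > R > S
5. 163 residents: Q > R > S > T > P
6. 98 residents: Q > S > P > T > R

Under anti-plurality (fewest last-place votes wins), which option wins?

R

Last-place votes: P 163, T 283, Q 469, R 98, S 267.
R is ranked last by the fewest voters, so R wins.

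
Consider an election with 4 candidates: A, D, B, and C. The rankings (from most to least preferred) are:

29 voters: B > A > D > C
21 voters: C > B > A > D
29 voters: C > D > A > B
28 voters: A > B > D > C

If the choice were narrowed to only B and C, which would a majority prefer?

B

Voters preferring B to C: 57; preferring C to B: 50.
B wins the head-to-head.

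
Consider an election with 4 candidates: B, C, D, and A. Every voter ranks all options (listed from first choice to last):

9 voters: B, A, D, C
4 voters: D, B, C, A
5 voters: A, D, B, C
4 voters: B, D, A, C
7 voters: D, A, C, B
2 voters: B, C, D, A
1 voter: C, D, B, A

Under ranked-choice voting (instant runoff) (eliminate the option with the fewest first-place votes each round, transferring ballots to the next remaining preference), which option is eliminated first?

Round 1: B 15, C 1, D 11, A 5. Eliminate C.

C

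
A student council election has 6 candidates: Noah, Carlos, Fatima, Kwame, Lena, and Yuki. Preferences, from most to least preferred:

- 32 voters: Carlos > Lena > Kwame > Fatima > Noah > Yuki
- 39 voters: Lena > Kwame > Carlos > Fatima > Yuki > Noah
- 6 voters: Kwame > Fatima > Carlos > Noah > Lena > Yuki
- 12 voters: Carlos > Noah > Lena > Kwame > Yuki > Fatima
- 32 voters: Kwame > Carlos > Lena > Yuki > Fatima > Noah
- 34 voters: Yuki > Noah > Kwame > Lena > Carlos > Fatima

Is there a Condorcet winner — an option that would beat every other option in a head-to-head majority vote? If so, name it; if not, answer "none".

none

Checking pairwise contests:
Carlos beats Noah 121–34.
Kwame beats Carlos 111–44.
Carlos beats Fatima 149–6.
Lena beats Kwame 83–72.
Carlos beats Lena 82–73.
Carlos beats Yuki 121–34.
Every option loses at least one head-to-head, so there is no Condorcet winner.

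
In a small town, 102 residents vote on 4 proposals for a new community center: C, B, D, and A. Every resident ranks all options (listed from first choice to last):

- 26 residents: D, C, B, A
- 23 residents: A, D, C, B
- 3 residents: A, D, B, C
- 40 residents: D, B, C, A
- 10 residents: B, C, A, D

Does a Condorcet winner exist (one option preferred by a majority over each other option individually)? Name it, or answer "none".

D

D vs C: 92–10 for D.
D vs B: 92–10 for D.
D vs A: 66–36 for D.
D beats every other option head-to-head.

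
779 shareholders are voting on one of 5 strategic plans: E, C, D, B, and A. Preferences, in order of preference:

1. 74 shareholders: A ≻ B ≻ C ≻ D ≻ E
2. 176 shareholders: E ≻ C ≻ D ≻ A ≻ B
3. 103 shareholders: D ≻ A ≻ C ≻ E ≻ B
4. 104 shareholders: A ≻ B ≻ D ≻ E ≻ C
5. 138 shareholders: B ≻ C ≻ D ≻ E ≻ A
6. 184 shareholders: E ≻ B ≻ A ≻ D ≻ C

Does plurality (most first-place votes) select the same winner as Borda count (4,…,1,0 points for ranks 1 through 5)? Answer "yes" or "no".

Plurality — first-place votes: E 360, C 0, D 103, B 138, A 178. Winner: E.
Borda — scores: E 1785, C 1296, D 1506, B 1638, A 1565. Winner: E.
The two methods agree.

yes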